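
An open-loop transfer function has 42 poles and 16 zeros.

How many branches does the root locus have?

Root locus has n branches where n = number of poles = 42.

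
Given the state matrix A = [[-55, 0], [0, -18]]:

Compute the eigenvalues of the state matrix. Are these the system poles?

For diagonal matrix, eigenvalues are diagonal entries: λ₁ = -55, λ₂ = -18. Eigenvalues of A = system poles.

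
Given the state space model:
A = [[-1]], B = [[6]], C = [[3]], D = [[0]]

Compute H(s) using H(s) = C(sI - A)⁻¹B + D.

(sI - A)⁻¹ = 1/(s + 1). H(s) = 3 × 6/(s + 1) + 0 = 18/(s + 1).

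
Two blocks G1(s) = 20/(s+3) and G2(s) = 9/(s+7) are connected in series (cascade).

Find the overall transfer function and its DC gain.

Series: multiply transfer functions. G_eq = 20/(s+3) × 9/(s+7) = 180/((s+3)(s+7)). DC gain = 180/(3×7) = 8.5714.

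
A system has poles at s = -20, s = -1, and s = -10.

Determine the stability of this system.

All poles are in the left half-plane. System is stable.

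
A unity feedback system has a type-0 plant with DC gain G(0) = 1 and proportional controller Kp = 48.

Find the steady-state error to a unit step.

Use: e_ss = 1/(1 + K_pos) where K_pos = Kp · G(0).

K_pos = Kp · G(0) = 48 × 1 = 48. e_ss = 1/(1 + 48) = 0.0204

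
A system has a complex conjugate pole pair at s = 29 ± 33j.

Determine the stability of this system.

Real part of poles is 29 (> 0, right half-plane). Unstable.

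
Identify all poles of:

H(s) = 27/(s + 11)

Pole is where denominator = 0: s + 11 = 0, so s = -11.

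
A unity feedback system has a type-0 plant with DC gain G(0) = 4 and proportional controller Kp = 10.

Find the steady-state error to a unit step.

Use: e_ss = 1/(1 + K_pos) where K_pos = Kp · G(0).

K_pos = Kp · G(0) = 10 × 4 = 40. e_ss = 1/(1 + 40) = 0.0244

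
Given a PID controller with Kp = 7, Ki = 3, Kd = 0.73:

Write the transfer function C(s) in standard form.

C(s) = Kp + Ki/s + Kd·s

Substituting values: C(s) = 7 + 3/s + 0.73s = (0.73s² + 7s + 3)/s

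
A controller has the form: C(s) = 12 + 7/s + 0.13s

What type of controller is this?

This is a Proportional-Integral-Derivative (PID) controller.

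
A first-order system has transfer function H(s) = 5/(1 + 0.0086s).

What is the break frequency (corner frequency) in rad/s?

Corner frequency = 1/τ = 1/0.0086 = 116.279 rad/s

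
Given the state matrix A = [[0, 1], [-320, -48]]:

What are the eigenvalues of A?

det(A - λI) = λ² - (-48)λ + 320 = (λ - (-8))(λ - (-40)). Eigenvalues: -8, -40.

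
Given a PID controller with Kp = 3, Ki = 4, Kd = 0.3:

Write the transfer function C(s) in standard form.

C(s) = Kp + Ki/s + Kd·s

Substituting values: C(s) = 3 + 4/s + 0.3s = (0.3s² + 3s + 4)/s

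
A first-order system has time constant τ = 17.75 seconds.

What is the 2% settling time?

For first-order system, 2% settling time ≈ 4τ = 4 × 17.75 = 71.0 s.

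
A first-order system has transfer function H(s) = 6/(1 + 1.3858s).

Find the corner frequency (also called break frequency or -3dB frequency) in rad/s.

Corner frequency = 1/τ = 1/1.3858 = 0.722 rad/s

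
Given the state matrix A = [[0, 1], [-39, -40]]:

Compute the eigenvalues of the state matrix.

det(A - λI) = λ² - (-40)λ + 39 = (λ - (-1))(λ - (-39)). Eigenvalues: -1, -39.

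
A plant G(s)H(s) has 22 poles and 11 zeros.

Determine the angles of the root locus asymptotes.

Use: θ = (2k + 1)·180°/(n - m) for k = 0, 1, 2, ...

n - m = 22 - 11 = 11. Angles: θk = (2k + 1)·180°/11 = 16.36°, 49.09°, 81.82°, 114.55°, 147.27°, 180°, 212.73°, 245.45°, 278.18°, 310.91°, 343.64°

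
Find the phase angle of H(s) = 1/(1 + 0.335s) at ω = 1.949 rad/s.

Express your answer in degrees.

Phase = -arctan(ωτ) = -arctan(1.949 × 0.335) = -33.1°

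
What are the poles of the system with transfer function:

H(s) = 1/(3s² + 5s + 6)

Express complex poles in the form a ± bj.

Discriminant = 5² - 4×3×6 = 25 - 72 = -47 < 0, so the poles are a complex conjugate pair s = (-5 ± j√47)/(2×3). Real part = -5/(2×3) = -5/6 ≈ -0.8333; imaginary part = ±√47/(2×3) ≈ 1.1426. Poles: s = -0.8333 ± 1.1426j.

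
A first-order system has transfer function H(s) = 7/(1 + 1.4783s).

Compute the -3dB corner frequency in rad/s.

Corner frequency = 1/τ = 1/1.4783 = 0.676 rad/s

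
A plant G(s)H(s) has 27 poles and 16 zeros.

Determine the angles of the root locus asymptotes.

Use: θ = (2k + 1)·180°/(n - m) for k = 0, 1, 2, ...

n - m = 27 - 16 = 11. Angles: θk = (2k + 1)·180°/11 = 16.36°, 49.09°, 81.82°, 114.55°, 147.27°, 180°, 212.73°, 245.45°, 278.18°, 310.91°, 343.64°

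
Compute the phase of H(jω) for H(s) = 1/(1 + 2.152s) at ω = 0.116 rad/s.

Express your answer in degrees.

Phase = -arctan(ωτ) = -arctan(0.116 × 2.152) = -14.0°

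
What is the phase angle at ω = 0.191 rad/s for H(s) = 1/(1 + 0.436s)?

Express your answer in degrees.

Phase = -arctan(ωτ) = -arctan(0.191 × 0.436) = -4.8°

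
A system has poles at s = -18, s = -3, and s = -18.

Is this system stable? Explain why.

All poles are in the left half-plane. System is stable.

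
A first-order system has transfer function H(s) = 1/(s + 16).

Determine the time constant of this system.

For H(s) = 1/(s + 1/τ), the pole is at -1/τ = -16, so τ = 1/16 = 0.0625 s.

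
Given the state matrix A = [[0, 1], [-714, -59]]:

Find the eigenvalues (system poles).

det(A - λI) = λ² - (-59)λ + 714 = (λ - (-42))(λ - (-17)). Eigenvalues: -42, -17.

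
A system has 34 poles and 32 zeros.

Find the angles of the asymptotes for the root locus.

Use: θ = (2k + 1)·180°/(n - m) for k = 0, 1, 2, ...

n - m = 34 - 32 = 2. Angles: θk = (2k + 1)·180°/2 = 90°, 270°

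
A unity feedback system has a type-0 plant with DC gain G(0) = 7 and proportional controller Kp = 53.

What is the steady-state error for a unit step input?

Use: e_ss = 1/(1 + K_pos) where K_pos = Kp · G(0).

K_pos = Kp · G(0) = 53 × 7 = 371. e_ss = 1/(1 + 371) = 0.0027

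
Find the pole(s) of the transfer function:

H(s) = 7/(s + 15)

Pole is where denominator = 0: s + 15 = 0, so s = -15.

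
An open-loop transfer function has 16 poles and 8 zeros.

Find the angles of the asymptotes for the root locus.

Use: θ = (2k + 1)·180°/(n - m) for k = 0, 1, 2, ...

n - m = 16 - 8 = 8. Angles: θk = (2k + 1)·180°/8 = 22.5°, 67.5°, 112.5°, 157.5°, 202.5°, 247.5°, 292.5°, 337.5°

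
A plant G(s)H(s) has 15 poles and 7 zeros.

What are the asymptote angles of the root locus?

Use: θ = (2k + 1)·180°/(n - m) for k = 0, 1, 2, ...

n - m = 15 - 7 = 8. Angles: θk = (2k + 1)·180°/8 = 22.5°, 67.5°, 112.5°, 157.5°, 202.5°, 247.5°, 292.5°, 337.5°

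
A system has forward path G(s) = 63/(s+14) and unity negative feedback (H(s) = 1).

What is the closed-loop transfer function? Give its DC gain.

T(s) = G/(1+GH) = [63/(s+14)] / [1 + 63/(s+14)] = 63/(s+14+63) = 63/(s+77). DC gain = 63/77 = 0.8182.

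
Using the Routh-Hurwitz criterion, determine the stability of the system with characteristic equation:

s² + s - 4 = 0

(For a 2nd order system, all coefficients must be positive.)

Coefficients: 1, 1, -4. c=-4 not positive, so system is unstable.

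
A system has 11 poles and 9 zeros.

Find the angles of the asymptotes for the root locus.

n - m = 11 - 9 = 2. Angles: θk = (2k + 1)·180°/2 = 90°, 270°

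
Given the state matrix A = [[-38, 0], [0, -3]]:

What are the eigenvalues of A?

For diagonal matrix, eigenvalues are diagonal entries: λ₁ = -38, λ₂ = -3.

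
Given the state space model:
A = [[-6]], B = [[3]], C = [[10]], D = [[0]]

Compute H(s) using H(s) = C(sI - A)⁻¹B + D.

(sI - A)⁻¹ = 1/(s + 6). H(s) = 10 × 3/(s + 6) + 0 = 30/(s + 6).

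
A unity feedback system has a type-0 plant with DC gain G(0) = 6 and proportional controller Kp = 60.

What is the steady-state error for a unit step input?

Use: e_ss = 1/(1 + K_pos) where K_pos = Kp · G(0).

K_pos = Kp · G(0) = 60 × 6 = 360. e_ss = 1/(1 + 360) = 0.0028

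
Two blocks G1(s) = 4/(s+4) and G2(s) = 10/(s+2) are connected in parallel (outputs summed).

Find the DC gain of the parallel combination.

Parallel: G_eq = G1 + G2. DC gain = G1(0) + G2(0) = 4/4 + 10/2 = 1 + 5 = 6.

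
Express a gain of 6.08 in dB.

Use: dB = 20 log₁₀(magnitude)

dB = 20 log₁₀(6.08) = 15.7 dB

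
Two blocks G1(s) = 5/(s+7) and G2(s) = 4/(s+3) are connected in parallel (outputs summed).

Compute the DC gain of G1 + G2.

Parallel: G_eq = G1 + G2. DC gain = G1(0) + G2(0) = 5/7 + 4/3 = 0.7143 + 1.3333 = 2.0476.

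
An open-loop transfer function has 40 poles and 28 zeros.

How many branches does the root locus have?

Root locus has n branches where n = number of poles = 40.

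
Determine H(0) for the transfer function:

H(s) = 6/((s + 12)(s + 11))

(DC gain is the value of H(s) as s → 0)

DC gain = H(0) = 6/(12 × 11) = 6/132 = 0.0455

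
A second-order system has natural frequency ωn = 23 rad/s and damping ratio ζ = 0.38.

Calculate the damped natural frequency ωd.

ωd = ωn√(1 - ζ²) = 23√(1 - 0.38²) = 21.27 rad/s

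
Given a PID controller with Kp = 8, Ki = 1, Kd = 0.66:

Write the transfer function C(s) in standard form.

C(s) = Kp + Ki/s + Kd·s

Substituting values: C(s) = 8 + 1/s + 0.66s = (0.66s² + 8s + 1)/s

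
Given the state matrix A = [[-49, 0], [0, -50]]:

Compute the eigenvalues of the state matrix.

For diagonal matrix, eigenvalues are diagonal entries: λ₁ = -49, λ₂ = -50.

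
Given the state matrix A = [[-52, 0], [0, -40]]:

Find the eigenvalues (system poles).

For diagonal matrix, eigenvalues are diagonal entries: λ₁ = -52, λ₂ = -40.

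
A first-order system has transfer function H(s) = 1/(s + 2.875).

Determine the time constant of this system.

For H(s) = 1/(s + 1/τ), the pole is at -1/τ = -2.875, so τ = 1/2.875 = 0.3478 s.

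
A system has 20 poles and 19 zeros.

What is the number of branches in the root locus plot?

Root locus has n branches where n = number of poles = 20.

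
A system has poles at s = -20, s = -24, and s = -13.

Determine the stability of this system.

All poles are in the left half-plane. System is stable.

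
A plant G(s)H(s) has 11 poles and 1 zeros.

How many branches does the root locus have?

Root locus has n branches where n = number of poles = 11.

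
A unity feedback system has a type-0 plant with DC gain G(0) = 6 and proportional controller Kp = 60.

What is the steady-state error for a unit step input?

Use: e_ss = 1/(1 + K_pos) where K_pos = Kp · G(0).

K_pos = Kp · G(0) = 60 × 6 = 360. e_ss = 1/(1 + 360) = 0.0028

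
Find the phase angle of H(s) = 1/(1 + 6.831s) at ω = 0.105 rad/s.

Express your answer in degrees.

Phase = -arctan(ωτ) = -arctan(0.105 × 6.831) = -35.7°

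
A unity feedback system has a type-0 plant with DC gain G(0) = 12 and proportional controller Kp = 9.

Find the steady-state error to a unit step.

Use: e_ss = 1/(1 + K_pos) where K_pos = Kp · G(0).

K_pos = Kp · G(0) = 9 × 12 = 108. e_ss = 1/(1 + 108) = 0.0092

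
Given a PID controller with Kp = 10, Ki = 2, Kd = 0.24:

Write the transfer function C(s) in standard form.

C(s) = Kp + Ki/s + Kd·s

Substituting values: C(s) = 10 + 2/s + 0.24s = (0.24s² + 10s + 2)/s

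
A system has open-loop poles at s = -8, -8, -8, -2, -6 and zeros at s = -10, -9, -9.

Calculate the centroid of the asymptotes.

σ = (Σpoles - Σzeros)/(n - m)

σ = (Σpoles - Σzeros)/(n - m) = (-32 - (-28))/(5 - 3) = -4/2 = -2.0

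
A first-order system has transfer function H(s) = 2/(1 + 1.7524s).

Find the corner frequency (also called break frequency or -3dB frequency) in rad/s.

Corner frequency = 1/τ = 1/1.7524 = 0.571 rad/s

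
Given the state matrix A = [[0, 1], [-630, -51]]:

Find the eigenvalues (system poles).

det(A - λI) = λ² - (-51)λ + 630 = (λ - (-30))(λ - (-21)). Eigenvalues: -30, -21.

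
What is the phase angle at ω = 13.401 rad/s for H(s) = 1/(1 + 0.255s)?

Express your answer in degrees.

Phase = -arctan(ωτ) = -arctan(13.401 × 0.255) = -73.7°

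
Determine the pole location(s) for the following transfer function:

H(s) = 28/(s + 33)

Pole is where denominator = 0: s + 33 = 0, so s = -33.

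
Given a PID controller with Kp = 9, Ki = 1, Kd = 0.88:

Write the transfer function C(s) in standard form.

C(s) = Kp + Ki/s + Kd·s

Substituting values: C(s) = 9 + 1/s + 0.88s = (0.88s² + 9s + 1)/s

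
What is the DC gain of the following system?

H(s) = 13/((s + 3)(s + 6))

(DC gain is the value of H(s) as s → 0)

DC gain = H(0) = 13/(3 × 6) = 13/18 = 0.7222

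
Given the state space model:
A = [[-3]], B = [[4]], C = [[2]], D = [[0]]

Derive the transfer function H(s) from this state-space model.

(sI - A)⁻¹ = 1/(s + 3). H(s) = 2 × 4/(s + 3) + 0 = 8/(s + 3).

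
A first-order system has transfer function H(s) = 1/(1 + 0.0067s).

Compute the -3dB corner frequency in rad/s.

Corner frequency = 1/τ = 1/0.0067 = 149.254 rad/s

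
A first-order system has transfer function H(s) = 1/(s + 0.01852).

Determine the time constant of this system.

For H(s) = 1/(s + 1/τ), the pole is at -1/τ = -0.01852, so τ = 1/0.01852 = 54 s.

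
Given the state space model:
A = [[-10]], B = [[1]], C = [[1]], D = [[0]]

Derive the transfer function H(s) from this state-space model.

(sI - A)⁻¹ = 1/(s + 10). H(s) = 1 × 1/(s + 10) + 0 = 1/(s + 10).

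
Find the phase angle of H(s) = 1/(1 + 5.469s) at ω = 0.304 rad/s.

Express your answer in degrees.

Phase = -arctan(ωτ) = -arctan(0.304 × 5.469) = -59.0°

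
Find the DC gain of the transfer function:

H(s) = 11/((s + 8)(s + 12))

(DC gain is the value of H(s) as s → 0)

DC gain = H(0) = 11/(8 × 12) = 11/96 = 0.1146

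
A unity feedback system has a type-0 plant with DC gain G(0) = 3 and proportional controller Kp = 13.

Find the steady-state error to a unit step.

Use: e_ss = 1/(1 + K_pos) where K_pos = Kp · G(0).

K_pos = Kp · G(0) = 13 × 3 = 39. e_ss = 1/(1 + 39) = 0.025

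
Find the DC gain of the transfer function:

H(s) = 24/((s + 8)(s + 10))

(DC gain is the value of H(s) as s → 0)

DC gain = H(0) = 24/(8 × 10) = 24/80 = 0.3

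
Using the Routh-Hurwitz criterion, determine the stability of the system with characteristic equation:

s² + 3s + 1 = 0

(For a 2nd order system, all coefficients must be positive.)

Coefficients: 1, 3, 1. All positive, so system is stable.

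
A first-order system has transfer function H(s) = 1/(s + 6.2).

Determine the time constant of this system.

For H(s) = 1/(s + 1/τ), the pole is at -1/τ = -6.2, so τ = 1/6.2 = 0.1613 s.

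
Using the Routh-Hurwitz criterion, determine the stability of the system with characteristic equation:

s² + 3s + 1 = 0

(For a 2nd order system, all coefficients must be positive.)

Coefficients: 1, 3, 1. All positive, so system is stable.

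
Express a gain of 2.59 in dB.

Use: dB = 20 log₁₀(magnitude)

dB = 20 log₁₀(2.59) = 8.3 dB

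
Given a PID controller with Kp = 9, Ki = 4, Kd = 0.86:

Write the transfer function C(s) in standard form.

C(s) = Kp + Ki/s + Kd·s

Substituting values: C(s) = 9 + 4/s + 0.86s = (0.86s² + 9s + 4)/s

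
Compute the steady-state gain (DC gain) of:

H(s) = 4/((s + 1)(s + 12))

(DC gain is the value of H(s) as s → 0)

DC gain = H(0) = 4/(1 × 12) = 4/12 = 0.3333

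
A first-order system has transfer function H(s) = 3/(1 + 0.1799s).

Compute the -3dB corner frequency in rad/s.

Corner frequency = 1/τ = 1/0.1799 = 5.559 rad/s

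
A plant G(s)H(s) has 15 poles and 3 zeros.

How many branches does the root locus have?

Root locus has n branches where n = number of poles = 15.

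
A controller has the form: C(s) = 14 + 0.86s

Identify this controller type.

This is a Proportional-Derivative (PD) controller.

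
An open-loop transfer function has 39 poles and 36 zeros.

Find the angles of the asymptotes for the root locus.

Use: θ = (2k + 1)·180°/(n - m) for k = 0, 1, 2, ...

n - m = 39 - 36 = 3. Angles: θk = (2k + 1)·180°/3 = 60°, 180°, 300°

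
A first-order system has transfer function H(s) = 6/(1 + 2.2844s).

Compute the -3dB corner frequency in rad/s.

Corner frequency = 1/τ = 1/2.2844 = 0.438 rad/s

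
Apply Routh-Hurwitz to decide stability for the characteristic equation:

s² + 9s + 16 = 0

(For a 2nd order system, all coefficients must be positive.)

Coefficients: 1, 9, 16. All positive, so system is stable.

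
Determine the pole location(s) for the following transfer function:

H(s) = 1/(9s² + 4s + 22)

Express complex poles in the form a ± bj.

Discriminant = 4² - 4×9×22 = 16 - 792 = -776 < 0, so the poles are a complex conjugate pair s = (-4 ± j√776)/(2×9). Real part = -4/(2×9) = -4/18 ≈ -0.2222; imaginary part = ±√776/(2×9) ≈ 1.5476. Poles: s = -0.2222 ± 1.5476j.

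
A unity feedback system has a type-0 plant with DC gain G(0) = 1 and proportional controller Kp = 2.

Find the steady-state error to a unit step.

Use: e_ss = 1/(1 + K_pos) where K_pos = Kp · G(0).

K_pos = Kp · G(0) = 2 × 1 = 2. e_ss = 1/(1 + 2) = 0.3333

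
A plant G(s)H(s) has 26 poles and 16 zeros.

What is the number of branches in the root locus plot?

Root locus has n branches where n = number of poles = 26.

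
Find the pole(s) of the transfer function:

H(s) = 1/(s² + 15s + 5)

Discriminant = 15² - 4×1×5 = 225 - 20 = 205 > 0, so two distinct real poles. Using quadratic formula: s = (-15 ± √205)/(2×1) = (-15 ± √205)/2, with √205 ≈ 14.3178. s₁ ≈ -0.3411, s₂ ≈ -14.6589. Poles: s₁ = -0.3411, s₂ = -14.6589.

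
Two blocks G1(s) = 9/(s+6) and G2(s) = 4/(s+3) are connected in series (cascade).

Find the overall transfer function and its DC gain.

Series: multiply transfer functions. G_eq = 9/(s+6) × 4/(s+3) = 36/((s+6)(s+3)). DC gain = 36/(6×3) = 2.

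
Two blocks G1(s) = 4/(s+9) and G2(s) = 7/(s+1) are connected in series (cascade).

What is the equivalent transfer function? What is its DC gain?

Series: multiply transfer functions. G_eq = 4/(s+9) × 7/(s+1) = 28/((s+9)(s+1)). DC gain = 28/(9×1) = 3.1111.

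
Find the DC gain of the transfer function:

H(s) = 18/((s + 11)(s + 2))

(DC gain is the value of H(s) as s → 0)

DC gain = H(0) = 18/(11 × 2) = 18/22 = 0.8182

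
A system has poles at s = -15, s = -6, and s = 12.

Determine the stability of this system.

Pole(s) at s = 12 are not in the left half-plane. System is unstable.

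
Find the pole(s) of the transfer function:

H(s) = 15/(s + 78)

Pole is where denominator = 0: s + 78 = 0, so s = -78.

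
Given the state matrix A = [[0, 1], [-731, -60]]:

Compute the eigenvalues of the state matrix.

det(A - λI) = λ² - (-60)λ + 731 = (λ - (-17))(λ - (-43)). Eigenvalues: -17, -43.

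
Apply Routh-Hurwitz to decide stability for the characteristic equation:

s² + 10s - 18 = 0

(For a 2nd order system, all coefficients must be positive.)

Coefficients: 1, 10, -18. c=-18 not positive, so system is unstable.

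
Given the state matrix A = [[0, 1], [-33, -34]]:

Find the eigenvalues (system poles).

det(A - λI) = λ² - (-34)λ + 33 = (λ - (-1))(λ - (-33)). Eigenvalues: -1, -33.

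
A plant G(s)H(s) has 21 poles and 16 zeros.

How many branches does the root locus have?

Root locus has n branches where n = number of poles = 21.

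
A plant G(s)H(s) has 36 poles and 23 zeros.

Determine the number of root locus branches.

Root locus has n branches where n = number of poles = 36.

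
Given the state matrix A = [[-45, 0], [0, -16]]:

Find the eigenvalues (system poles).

For diagonal matrix, eigenvalues are diagonal entries: λ₁ = -45, λ₂ = -16.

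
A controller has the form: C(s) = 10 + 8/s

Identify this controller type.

This is a Proportional-Integral (PI) controller.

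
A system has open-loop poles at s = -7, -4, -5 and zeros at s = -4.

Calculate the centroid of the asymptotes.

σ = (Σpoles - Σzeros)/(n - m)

σ = (Σpoles - Σzeros)/(n - m) = (-16 - (-4))/(3 - 1) = -12/2 = -6.0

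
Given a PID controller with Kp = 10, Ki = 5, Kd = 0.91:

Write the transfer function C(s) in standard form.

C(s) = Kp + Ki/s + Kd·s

Substituting values: C(s) = 10 + 5/s + 0.91s = (0.91s² + 10s + 5)/s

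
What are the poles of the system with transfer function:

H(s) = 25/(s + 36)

Pole is where denominator = 0: s + 36 = 0, so s = -36.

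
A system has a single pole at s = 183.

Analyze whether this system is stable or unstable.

Pole at s = 183 is in the right half-plane. Unstable.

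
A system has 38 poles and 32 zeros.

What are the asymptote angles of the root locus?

n - m = 38 - 32 = 6. Angles: θk = (2k + 1)·180°/6 = 30°, 90°, 150°, 210°, 270°, 330°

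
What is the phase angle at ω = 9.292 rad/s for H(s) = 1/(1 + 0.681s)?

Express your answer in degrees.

Phase = -arctan(ωτ) = -arctan(9.292 × 0.681) = -81.0°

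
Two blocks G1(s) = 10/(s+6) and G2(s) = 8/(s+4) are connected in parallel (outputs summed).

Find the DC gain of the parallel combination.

Parallel: G_eq = G1 + G2. DC gain = G1(0) + G2(0) = 10/6 + 8/4 = 1.6667 + 2 = 3.6667.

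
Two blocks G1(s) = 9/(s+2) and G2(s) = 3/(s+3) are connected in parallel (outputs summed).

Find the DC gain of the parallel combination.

Parallel: G_eq = G1 + G2. DC gain = G1(0) + G2(0) = 9/2 + 3/3 = 4.5 + 1 = 5.5.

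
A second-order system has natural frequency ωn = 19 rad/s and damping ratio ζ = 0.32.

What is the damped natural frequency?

ωd = ωn√(1 - ζ²) = 19√(1 - 0.32²) = 18.0 rad/s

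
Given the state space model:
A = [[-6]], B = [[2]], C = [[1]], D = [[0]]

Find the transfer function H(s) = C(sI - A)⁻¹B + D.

(sI - A)⁻¹ = 1/(s + 6). H(s) = 1 × 2/(s + 6) + 0 = 2/(s + 6).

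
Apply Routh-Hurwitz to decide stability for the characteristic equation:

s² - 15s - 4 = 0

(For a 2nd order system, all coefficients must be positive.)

Coefficients: 1, -15, -4. b=-15, c=-4 not positive, so system is unstable.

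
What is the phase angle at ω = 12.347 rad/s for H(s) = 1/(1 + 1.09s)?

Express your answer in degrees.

Phase = -arctan(ωτ) = -arctan(12.347 × 1.09) = -85.8°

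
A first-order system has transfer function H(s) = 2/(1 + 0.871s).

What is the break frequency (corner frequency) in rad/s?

Corner frequency = 1/τ = 1/0.871 = 1.148 rad/s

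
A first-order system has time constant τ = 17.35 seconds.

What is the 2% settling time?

For first-order system, 2% settling time ≈ 4τ = 4 × 17.35 = 69.4 s.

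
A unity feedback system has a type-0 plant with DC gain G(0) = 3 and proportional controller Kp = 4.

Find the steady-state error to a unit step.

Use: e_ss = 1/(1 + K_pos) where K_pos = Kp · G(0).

K_pos = Kp · G(0) = 4 × 3 = 12. e_ss = 1/(1 + 12) = 0.0769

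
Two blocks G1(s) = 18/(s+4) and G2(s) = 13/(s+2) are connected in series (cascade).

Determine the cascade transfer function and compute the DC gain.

Series: multiply transfer functions. G_eq = 18/(s+4) × 13/(s+2) = 234/((s+4)(s+2)). DC gain = 234/(4×2) = 29.25.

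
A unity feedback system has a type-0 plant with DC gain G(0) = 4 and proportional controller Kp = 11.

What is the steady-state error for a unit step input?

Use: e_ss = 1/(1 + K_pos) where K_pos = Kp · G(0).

K_pos = Kp · G(0) = 11 × 4 = 44. e_ss = 1/(1 + 44) = 0.0222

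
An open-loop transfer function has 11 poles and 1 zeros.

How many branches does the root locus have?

Root locus has n branches where n = number of poles = 11.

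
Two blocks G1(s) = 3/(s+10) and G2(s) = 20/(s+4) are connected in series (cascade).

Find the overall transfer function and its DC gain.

Series: multiply transfer functions. G_eq = 3/(s+10) × 20/(s+4) = 60/((s+10)(s+4)). DC gain = 60/(10×4) = 1.5.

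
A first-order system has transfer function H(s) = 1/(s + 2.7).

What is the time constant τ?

For H(s) = 1/(s + 1/τ), the pole is at -1/τ = -2.7, so τ = 1/2.7 = 0.3704 s.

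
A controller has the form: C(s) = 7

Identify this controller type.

This is a Proportional (P) controller.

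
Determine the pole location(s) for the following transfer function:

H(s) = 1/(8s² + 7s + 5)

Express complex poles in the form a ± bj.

Discriminant = 7² - 4×8×5 = 49 - 160 = -111 < 0, so the poles are a complex conjugate pair s = (-7 ± j√111)/(2×8). Real part = -7/(2×8) = -7/16 = -0.4375; imaginary part = ±√111/(2×8) ≈ 0.6585. Poles: s = -0.4375 ± 0.6585j.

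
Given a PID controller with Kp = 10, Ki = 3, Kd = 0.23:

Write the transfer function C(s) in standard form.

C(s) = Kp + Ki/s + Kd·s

Substituting values: C(s) = 10 + 3/s + 0.23s = (0.23s² + 10s + 3)/s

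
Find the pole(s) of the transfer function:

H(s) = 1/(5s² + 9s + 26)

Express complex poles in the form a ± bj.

Discriminant = 9² - 4×5×26 = 81 - 520 = -439 < 0, so the poles are a complex conjugate pair s = (-9 ± j√439)/(2×5). Real part = -9/(2×5) = -9/10 = -0.9; imaginary part = ±√439/(2×5) ≈ 2.0952. Poles: s = -0.9 ± 2.0952j.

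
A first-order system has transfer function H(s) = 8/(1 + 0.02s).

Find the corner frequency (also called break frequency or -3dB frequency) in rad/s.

Corner frequency = 1/τ = 1/0.02 = 50.0 rad/s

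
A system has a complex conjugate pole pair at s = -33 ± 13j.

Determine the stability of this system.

Real part of poles is -33 (< 0, left half-plane). Stable.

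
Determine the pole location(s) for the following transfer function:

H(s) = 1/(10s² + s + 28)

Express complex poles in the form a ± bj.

Discriminant = 1² - 4×10×28 = 1 - 1120 = -1119 < 0, so the poles are a complex conjugate pair s = (-1 ± j√1119)/(2×10). Real part = -1/(2×10) = -1/20 = -0.05; imaginary part = ±√1119/(2×10) ≈ 1.6726. Poles: s = -0.05 ± 1.6726j.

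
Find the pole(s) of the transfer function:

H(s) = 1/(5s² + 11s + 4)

Discriminant = 11² - 4×5×4 = 121 - 80 = 41 > 0, so two distinct real poles. Using quadratic formula: s = (-11 ± √41)/(2×5) = (-11 ± √41)/10, with √41 ≈ 6.4031. s₁ ≈ -0.4597, s₂ ≈ -1.7403. Poles: s₁ = -0.4597, s₂ = -1.7403.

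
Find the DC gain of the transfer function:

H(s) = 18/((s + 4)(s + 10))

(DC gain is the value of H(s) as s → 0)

DC gain = H(0) = 18/(4 × 10) = 18/40 = 0.45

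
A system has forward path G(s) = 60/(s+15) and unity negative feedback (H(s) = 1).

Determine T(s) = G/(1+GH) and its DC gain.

T(s) = G/(1+GH) = [60/(s+15)] / [1 + 60/(s+15)] = 60/(s+15+60) = 60/(s+75). DC gain = 60/75 = 0.8.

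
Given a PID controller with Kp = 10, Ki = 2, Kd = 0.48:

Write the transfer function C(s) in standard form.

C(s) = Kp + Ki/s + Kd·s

Substituting values: C(s) = 10 + 2/s + 0.48s = (0.48s² + 10s + 2)/s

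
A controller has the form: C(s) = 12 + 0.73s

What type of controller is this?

This is a Proportional-Derivative (PD) controller.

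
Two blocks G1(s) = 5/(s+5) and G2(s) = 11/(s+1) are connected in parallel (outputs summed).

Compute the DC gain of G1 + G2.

Parallel: G_eq = G1 + G2. DC gain = G1(0) + G2(0) = 5/5 + 11/1 = 1 + 11 = 12.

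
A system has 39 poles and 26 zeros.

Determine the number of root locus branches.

Root locus has n branches where n = number of poles = 39.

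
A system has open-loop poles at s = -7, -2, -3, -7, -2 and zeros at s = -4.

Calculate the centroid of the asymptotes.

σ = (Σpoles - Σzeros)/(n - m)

σ = (Σpoles - Σzeros)/(n - m) = (-21 - (-4))/(5 - 1) = -17/4 = -4.25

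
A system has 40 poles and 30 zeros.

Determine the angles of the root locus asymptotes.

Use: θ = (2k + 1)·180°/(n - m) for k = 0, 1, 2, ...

n - m = 40 - 30 = 10. Angles: θk = (2k + 1)·180°/10 = 18°, 54°, 90°, 126°, 162°, 198°, 234°, 270°, 306°, 342°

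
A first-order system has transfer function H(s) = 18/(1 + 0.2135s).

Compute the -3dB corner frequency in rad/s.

Corner frequency = 1/τ = 1/0.2135 = 4.684 rad/s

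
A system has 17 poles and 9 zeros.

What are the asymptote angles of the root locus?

n - m = 17 - 9 = 8. Angles: θk = (2k + 1)·180°/8 = 22.5°, 67.5°, 112.5°, 157.5°, 202.5°, 247.5°, 292.5°, 337.5°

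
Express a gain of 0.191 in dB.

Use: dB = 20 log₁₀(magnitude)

dB = 20 log₁₀(0.191) = -14.4 dB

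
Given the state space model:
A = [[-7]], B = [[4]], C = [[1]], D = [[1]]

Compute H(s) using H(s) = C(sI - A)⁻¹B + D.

(sI - A)⁻¹ = 1/(s + 7). H(s) = 1×4/(s + 7) + 1 = (s + 11)/(s + 7).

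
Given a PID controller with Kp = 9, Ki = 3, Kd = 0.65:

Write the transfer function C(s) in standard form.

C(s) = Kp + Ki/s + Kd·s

Substituting values: C(s) = 9 + 3/s + 0.65s = (0.65s² + 9s + 3)/s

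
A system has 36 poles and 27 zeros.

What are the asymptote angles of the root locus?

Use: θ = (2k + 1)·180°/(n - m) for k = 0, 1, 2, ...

n - m = 36 - 27 = 9. Angles: θk = (2k + 1)·180°/9 = 20°, 60°, 100°, 140°, 180°, 220°, 260°, 300°, 340°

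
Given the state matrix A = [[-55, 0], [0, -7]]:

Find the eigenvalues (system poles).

For diagonal matrix, eigenvalues are diagonal entries: λ₁ = -55, λ₂ = -7.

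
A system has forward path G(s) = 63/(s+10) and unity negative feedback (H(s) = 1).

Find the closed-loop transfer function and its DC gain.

T(s) = G/(1+GH) = [63/(s+10)] / [1 + 63/(s+10)] = 63/(s+10+63) = 63/(s+73). DC gain = 63/73 = 0.8630.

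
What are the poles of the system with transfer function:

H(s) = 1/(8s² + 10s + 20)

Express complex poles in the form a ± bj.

Discriminant = 10² - 4×8×20 = 100 - 640 = -540 < 0, so the poles are a complex conjugate pair s = (-10 ± j√540)/(2×8). Real part = -10/(2×8) = -10/16 = -0.625; imaginary part = ±√540/(2×8) ≈ 1.4524. Poles: s = -0.625 ± 1.4524j.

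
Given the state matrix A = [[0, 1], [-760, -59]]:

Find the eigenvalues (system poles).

det(A - λI) = λ² - (-59)λ + 760 = (λ - (-40))(λ - (-19)). Eigenvalues: -40, -19.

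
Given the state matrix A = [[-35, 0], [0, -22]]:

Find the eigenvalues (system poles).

For diagonal matrix, eigenvalues are diagonal entries: λ₁ = -35, λ₂ = -22.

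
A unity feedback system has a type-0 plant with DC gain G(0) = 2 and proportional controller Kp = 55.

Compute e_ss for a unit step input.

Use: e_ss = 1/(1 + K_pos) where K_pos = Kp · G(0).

K_pos = Kp · G(0) = 55 × 2 = 110. e_ss = 1/(1 + 110) = 0.0090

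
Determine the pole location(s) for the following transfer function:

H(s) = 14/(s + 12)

Pole is where denominator = 0: s + 12 = 0, so s = -12.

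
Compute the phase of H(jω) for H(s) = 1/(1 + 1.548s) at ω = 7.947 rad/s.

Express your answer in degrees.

Phase = -arctan(ωτ) = -arctan(7.947 × 1.548) = -85.4°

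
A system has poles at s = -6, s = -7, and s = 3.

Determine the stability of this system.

Pole(s) at s = 3 are not in the left half-plane. System is unstable.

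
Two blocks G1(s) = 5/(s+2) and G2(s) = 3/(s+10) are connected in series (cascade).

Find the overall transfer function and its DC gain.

Series: multiply transfer functions. G_eq = 5/(s+2) × 3/(s+10) = 15/((s+2)(s+10)). DC gain = 15/(2×10) = 0.75.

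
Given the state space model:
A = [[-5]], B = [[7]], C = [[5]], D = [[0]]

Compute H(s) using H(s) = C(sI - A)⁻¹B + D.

(sI - A)⁻¹ = 1/(s + 5). H(s) = 5 × 7/(s + 5) + 0 = 35/(s + 5).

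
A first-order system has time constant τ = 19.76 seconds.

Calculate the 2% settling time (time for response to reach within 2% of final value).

For first-order system, 2% settling time ≈ 4τ = 4 × 19.76 = 79.04 s.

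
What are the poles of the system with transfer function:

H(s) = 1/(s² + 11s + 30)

Discriminant = 11² - 4×1×30 = 121 - 120 = 1 > 0, so two distinct real poles. Using quadratic formula: s = (-11 ± √1)/(2×1) = (-11 ± √1)/2, with √1 = 1. s₁ = -10/2 = -5, s₂ = -12/2 = -6. Poles: s₁ = -5, s₂ = -6.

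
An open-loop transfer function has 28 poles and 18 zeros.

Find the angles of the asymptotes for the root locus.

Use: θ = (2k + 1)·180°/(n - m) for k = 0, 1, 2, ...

n - m = 28 - 18 = 10. Angles: θk = (2k + 1)·180°/10 = 18°, 54°, 90°, 126°, 162°, 198°, 234°, 270°, 306°, 342°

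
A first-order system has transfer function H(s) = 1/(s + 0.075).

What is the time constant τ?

For H(s) = 1/(s + 1/τ), the pole is at -1/τ = -0.075, so τ = 1/0.075 = 13.3333 s.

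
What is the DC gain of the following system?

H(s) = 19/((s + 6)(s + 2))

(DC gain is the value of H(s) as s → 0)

DC gain = H(0) = 19/(6 × 2) = 19/12 = 1.5833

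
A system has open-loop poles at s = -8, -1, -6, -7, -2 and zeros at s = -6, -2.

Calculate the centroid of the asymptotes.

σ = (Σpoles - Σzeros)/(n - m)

σ = (Σpoles - Σzeros)/(n - m) = (-24 - (-8))/(5 - 2) = -16/3 = -5.33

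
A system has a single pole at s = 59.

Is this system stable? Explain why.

Pole at s = 59 is in the right half-plane. Unstable.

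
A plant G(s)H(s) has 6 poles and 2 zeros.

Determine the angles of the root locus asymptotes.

n - m = 6 - 2 = 4. Angles: θk = (2k + 1)·180°/4 = 45°, 135°, 225°, 315°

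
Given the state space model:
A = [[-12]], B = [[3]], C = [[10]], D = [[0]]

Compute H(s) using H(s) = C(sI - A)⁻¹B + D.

(sI - A)⁻¹ = 1/(s + 12). H(s) = 10 × 3/(s + 12) + 0 = 30/(s + 12).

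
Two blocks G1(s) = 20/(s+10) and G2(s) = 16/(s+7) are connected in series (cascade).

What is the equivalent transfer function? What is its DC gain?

Series: multiply transfer functions. G_eq = 20/(s+10) × 16/(s+7) = 320/((s+10)(s+7)). DC gain = 320/(10×7) = 4.5714.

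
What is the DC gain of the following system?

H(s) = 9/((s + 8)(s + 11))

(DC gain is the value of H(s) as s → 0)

DC gain = H(0) = 9/(8 × 11) = 9/88 = 0.1023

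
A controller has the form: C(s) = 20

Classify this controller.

This is a Proportional (P) controller.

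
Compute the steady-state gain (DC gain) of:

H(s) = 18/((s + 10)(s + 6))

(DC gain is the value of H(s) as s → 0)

DC gain = H(0) = 18/(10 × 6) = 18/60 = 0.3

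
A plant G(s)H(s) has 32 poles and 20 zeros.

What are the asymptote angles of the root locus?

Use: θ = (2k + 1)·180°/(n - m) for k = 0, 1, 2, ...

n - m = 32 - 20 = 12. Angles: θk = (2k + 1)·180°/12 = 15°, 45°, 75°, 105°, 135°, 165°, 195°, 225°, 255°, 285°, 315°, 345°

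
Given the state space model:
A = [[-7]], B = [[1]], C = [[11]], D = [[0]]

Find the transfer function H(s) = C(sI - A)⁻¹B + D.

(sI - A)⁻¹ = 1/(s + 7). H(s) = 11 × 1/(s + 7) + 0 = 11/(s + 7).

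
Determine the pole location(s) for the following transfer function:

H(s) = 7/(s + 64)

Pole is where denominator = 0: s + 64 = 0, so s = -64.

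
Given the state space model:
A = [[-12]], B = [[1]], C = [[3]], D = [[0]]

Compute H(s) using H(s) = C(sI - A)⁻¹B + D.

(sI - A)⁻¹ = 1/(s + 12). H(s) = 3 × 1/(s + 12) + 0 = 3/(s + 12).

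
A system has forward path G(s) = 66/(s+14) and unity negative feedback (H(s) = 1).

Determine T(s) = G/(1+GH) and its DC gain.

T(s) = G/(1+GH) = [66/(s+14)] / [1 + 66/(s+14)] = 66/(s+14+66) = 66/(s+80). DC gain = 66/80 = 0.825.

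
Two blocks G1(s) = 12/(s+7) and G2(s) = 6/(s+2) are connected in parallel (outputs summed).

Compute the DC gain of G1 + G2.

Parallel: G_eq = G1 + G2. DC gain = G1(0) + G2(0) = 12/7 + 6/2 = 1.7143 + 3 = 4.7143.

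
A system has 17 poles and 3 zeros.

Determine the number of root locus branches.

Root locus has n branches where n = number of poles = 17.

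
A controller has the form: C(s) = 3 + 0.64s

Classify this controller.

This is a Proportional-Derivative (PD) controller.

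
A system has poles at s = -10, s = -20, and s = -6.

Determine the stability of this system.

All poles are in the left half-plane. System is stable.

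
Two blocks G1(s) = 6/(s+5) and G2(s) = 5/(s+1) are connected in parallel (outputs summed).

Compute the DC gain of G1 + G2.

Parallel: G_eq = G1 + G2. DC gain = G1(0) + G2(0) = 6/5 + 5/1 = 1.2 + 5 = 6.2.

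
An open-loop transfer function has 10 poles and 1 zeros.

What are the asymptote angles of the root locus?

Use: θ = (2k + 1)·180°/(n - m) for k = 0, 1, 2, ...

n - m = 10 - 1 = 9. Angles: θk = (2k + 1)·180°/9 = 20°, 60°, 100°, 140°, 180°, 220°, 260°, 300°, 340°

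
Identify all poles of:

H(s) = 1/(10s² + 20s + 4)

Discriminant = 20² - 4×10×4 = 400 - 160 = 240 > 0, so two distinct real poles. Using quadratic formula: s = (-20 ± √240)/(2×10) = (-20 ± √240)/20, with √240 ≈ 15.4919. s₁ ≈ -0.2254, s₂ ≈ -1.7746. Poles: s₁ = -0.2254, s₂ = -1.7746.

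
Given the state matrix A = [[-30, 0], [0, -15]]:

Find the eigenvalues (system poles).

For diagonal matrix, eigenvalues are diagonal entries: λ₁ = -30, λ₂ = -15.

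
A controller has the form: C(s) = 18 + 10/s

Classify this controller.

This is a Proportional-Integral (PI) controller.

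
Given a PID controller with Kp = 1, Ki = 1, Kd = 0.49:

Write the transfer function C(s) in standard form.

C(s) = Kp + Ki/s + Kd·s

Substituting values: C(s) = 1 + 1/s + 0.49s = (0.49s² + s + 1)/s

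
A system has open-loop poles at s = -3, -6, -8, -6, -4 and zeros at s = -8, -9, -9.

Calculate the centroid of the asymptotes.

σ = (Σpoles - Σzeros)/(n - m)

σ = (Σpoles - Σzeros)/(n - m) = (-27 - (-26))/(5 - 3) = -1/2 = -0.5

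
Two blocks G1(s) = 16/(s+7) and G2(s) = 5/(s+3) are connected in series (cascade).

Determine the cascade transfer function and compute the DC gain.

Series: multiply transfer functions. G_eq = 16/(s+7) × 5/(s+3) = 80/((s+7)(s+3)). DC gain = 80/(7×3) = 3.8095.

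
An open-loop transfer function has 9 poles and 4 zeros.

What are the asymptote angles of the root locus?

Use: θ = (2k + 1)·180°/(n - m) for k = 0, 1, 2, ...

n - m = 9 - 4 = 5. Angles: θk = (2k + 1)·180°/5 = 36°, 108°, 180°, 252°, 324°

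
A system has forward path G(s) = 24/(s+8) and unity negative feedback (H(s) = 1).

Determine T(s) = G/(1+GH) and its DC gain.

T(s) = G/(1+GH) = [24/(s+8)] / [1 + 24/(s+8)] = 24/(s+8+24) = 24/(s+32). DC gain = 24/32 = 0.75.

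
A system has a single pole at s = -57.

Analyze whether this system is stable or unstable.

Pole at s = -57 is in the left half-plane. Stable.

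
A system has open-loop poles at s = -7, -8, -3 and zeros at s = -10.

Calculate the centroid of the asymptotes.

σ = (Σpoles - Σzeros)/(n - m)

σ = (Σpoles - Σzeros)/(n - m) = (-18 - (-10))/(3 - 1) = -8/2 = -4.0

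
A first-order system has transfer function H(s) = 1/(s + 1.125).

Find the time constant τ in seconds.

For H(s) = 1/(s + 1/τ), the pole is at -1/τ = -1.125, so τ = 1/1.125 = 0.8889 s.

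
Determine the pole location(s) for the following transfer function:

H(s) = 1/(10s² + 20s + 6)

Discriminant = 20² - 4×10×6 = 400 - 240 = 160 > 0, so two distinct real poles. Using quadratic formula: s = (-20 ± √160)/(2×10) = (-20 ± √160)/20, with √160 ≈ 12.6491. s₁ ≈ -0.3675, s₂ ≈ -1.6325. Poles: s₁ = -0.3675, s₂ = -1.6325.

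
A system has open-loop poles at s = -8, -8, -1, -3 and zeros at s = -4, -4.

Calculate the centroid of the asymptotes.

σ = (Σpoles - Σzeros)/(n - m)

σ = (Σpoles - Σzeros)/(n - m) = (-20 - (-8))/(4 - 2) = -12/2 = -6.0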